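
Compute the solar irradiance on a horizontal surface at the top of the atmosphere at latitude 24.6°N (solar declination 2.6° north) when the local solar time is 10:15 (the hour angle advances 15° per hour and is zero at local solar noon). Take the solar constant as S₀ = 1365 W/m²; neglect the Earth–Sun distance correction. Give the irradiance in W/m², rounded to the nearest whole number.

Hour angle H = 15° × (10.25 − 12) = -26.25°.
cos θ_z = sin φ sin δ + cos φ cos δ cos H = (0.4163)(0.0454) + (0.9092)(0.9990)(0.8969) = 0.8335.
Top-of-atmosphere irradiance = S₀ cos θ_z = 1365 × 0.8335 = 1137.73 W/m².

1138 W/m²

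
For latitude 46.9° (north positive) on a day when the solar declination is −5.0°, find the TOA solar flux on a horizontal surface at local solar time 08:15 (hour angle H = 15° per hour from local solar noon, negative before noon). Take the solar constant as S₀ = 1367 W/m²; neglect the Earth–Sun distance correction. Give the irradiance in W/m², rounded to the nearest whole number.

Hour angle H = 15° × (8.25 − 12) = -56.25°.
cos θ_z = sin(46.9°) sin(-5.0°) + cos(46.9°) cos(-5.0°) cos(-56.25°) = -0.0636 + 0.3782 = 0.3146.
Top-of-atmosphere irradiance = S₀ cos θ_z = 1367 × 0.3146 = 430.06 W/m².

430 W/m²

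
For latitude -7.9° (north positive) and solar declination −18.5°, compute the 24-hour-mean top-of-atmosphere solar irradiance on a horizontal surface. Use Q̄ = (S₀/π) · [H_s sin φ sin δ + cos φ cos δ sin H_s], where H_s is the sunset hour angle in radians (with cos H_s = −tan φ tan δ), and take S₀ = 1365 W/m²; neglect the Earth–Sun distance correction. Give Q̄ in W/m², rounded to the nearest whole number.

The sunset hour angle satisfies cos H_s = −tan φ tan δ = -0.0464, giving H_s = 92.66°. In radians, H_s = 1.6172.
H_s sin φ sin δ = 1.6172 × -0.1374 × -0.3173 = 0.0705.
cos φ cos δ sin H_s = 0.9905 × 0.9483 × 0.9989 = 0.9383.
Q̄ = (1365/π) × (0.0705 + 0.9383) = 434.49 × 1.0088 = 438.31 W/m².

438 W/m²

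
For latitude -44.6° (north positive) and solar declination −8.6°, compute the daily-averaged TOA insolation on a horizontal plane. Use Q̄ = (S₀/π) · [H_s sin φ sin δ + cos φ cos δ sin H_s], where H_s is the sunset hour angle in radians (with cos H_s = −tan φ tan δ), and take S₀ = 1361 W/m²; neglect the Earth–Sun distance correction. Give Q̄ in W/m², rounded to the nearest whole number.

cos H_s = −tan(-44.6°) · tan(-8.6°) = -0.1491, so H_s = arccos(-0.1491) = 98.57°. In radians, H_s = 1.7204.
H_s sin φ sin δ = 1.7204 × -0.7022 × -0.1495 = 0.1806.
cos φ cos δ sin H_s = 0.7120 × 0.9888 × 0.9888 = 0.6961.
Q̄ = (1361/π) × (0.1806 + 0.6961) = 433.22 × 0.8767 = 379.80 W/m².

380 W/m²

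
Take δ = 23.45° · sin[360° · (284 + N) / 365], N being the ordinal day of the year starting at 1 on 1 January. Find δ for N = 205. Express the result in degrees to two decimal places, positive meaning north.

+19.82°

360 × (284 + 205) / 365 = 482.301°; sin(482.301°) = 0.8453.
δ = 23.45 × 0.8453 = 19.822° ≈ +19.82°.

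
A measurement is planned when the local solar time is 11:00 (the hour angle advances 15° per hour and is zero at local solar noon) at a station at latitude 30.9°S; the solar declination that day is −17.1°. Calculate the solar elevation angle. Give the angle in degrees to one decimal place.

70.6°

Hour angle H = 15° × (11 − 12) = -15.00°.
With φ = -30.9°, δ = -17.1°, H = -15.00°: sin φ sin δ = 0.1510, cos φ cos δ cos H = 0.7922, so cos θ_z = 0.9432.
θ_z = arccos(0.9432) = 19.40°, so the elevation is 90° − 19.40° = 70.60°.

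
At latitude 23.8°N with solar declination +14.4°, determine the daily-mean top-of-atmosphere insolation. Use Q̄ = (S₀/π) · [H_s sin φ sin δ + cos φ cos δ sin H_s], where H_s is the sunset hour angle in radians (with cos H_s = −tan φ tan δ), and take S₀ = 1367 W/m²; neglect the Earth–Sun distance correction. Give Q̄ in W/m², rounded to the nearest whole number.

cos H_s = −tan(23.8°) · tan(14.4°) = -0.1132, so H_s = arccos(-0.1132) = 96.50°. In radians, H_s = 1.6842.
H_s sin φ sin δ = 1.6842 × 0.4035 × 0.2487 = 0.1690.
cos φ cos δ sin H_s = 0.9150 × 0.9686 × 0.9936 = 0.8806.
Q̄ = (1367/π) × (0.1690 + 0.8806) = 435.13 × 1.0496 = 456.71 W/m².

457 W/m²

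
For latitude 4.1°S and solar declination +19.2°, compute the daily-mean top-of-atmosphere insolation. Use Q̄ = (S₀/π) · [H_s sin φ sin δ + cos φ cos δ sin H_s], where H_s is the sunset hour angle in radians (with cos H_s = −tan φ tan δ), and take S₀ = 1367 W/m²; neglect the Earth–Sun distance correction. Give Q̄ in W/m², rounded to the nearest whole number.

394 W/m²

cos H_s = −tan(-4.1°) · tan(19.2°) = 0.0250, so H_s = arccos(0.0250) = 88.57°. In radians, H_s = 1.5458.
H_s sin φ sin δ = 1.5458 × -0.0715 × 0.3289 = -0.0364.
cos φ cos δ sin H_s = 0.9974 × 0.9444 × 0.9997 = 0.9417.
Q̄ = (1367/π) × (-0.0364 + 0.9417) = 435.13 × 0.9053 = 393.92 W/m².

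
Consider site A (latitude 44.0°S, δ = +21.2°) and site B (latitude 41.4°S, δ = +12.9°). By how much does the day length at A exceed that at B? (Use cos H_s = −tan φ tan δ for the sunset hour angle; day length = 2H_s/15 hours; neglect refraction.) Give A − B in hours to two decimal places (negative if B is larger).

-1.38 h

A: H_s = arccos(−tan -44.0° · tan 21.2°) = 68.00°, so 2H_s/15 = 9.0667 h.
B: H_s = arccos(−tan -41.4° · tan 12.9°) = 78.35°, so 2H_s/15 = 10.4467 h.
A − B = 9.0667 − 10.4467 = -1.3800 h.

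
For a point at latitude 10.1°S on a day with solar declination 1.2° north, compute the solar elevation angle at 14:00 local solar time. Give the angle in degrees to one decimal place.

Hour angle H = 15° × (14 − 12) = 30.00°.
cos θ_z = sin(-10.1°) sin(1.2°) + cos(-10.1°) cos(1.2°) cos(30.00°) = -0.0037 + 0.8524 = 0.8487.
θ_z = arccos(0.8487) = 31.93°, so the elevation is 90° − 31.93° = 58.07°.

58.1°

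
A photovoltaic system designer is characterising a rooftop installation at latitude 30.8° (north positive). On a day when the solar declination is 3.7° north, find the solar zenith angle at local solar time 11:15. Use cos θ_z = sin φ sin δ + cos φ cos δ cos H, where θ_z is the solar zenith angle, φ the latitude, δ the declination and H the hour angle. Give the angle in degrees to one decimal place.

29.1°

Hour angle H = 15° × (11.25 − 12) = -11.25°.
cos θ_z = sin(30.8°) sin(3.7°) + cos(30.8°) cos(3.7°) cos(-11.25°) = 0.0330 + 0.8407 = 0.8737.
θ_z = arccos(0.8737) = 29.11°.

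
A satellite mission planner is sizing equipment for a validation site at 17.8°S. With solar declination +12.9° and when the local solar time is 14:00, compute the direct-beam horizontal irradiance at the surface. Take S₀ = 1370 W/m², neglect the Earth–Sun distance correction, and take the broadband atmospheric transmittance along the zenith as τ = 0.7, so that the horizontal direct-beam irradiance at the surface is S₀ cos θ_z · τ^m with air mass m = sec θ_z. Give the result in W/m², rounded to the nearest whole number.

Hour angle H = 15° × (14 − 12) = 30.00°.
cos θ_z = sin φ sin δ + cos φ cos δ cos H = (-0.3057)(0.2233) + (0.9521)(0.9748)(0.8660) = 0.7355.
Air mass m = 1/cos θ_z = 1/0.7355 = 1.360; τ^m = 0.7^1.360 = 0.6156.
Surface direct beam = 1370 × 0.7355 × 0.6156 = 620.30 W/m².

620 W/m²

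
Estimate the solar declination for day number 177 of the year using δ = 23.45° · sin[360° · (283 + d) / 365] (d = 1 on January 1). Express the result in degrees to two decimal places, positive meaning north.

+23.40°

360 × (283 + 177) / 365 = 453.699°; sin(453.699°) = 0.9979.
δ = 23.45 × 0.9979 = 23.401° ≈ +23.40°.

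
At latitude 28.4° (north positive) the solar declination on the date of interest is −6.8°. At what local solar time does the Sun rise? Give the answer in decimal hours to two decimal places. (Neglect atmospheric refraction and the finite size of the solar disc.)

6.25 h

The sunset hour angle satisfies cos H_s = −tan φ tan δ = 0.0645, giving H_s = 86.30°.
Sunrise is at 12 − H_s/15 = 12 − 5.753 = 6.247 h local solar time.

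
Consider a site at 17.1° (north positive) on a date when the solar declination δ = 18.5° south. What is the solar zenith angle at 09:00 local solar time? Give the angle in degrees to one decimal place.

56.8°

Hour angle H = 15° × (9 − 12) = -45.00°.
cos θ_z = sin φ sin δ + cos φ cos δ cos H = (0.2940)(-0.3173) + (0.9558)(0.9483)(0.7071) = 0.5476.
θ_z = arccos(0.5476) = 56.80°.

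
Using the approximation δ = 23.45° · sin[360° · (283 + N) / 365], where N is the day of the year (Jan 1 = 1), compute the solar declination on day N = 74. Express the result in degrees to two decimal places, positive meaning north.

360 × (283 + 74) / 365 = 352.110°; sin(352.110°) = -0.1373.
δ = 23.45 × -0.1373 = -3.220° ≈ -3.22°.

-3.22°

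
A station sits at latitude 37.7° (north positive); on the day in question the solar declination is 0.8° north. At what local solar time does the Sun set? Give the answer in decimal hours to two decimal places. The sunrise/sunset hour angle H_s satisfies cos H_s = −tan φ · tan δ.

18.04 h

cos H_s = −tan(37.7°) · tan(0.8°) = -0.0108, so H_s = arccos(-0.0108) = 90.62°.
Sunset is at 12 + H_s/15 = 12 + 6.041 = 18.041 h local solar time.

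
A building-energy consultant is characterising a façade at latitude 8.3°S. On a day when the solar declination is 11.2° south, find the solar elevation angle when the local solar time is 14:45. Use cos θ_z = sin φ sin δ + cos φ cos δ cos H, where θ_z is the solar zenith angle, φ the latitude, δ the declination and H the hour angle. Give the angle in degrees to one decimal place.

Hour angle H = 15° × (14.75 − 12) = 41.25°.
cos θ_z = sin(-8.3°) sin(-11.2°) + cos(-8.3°) cos(-11.2°) cos(41.25°) = 0.0280 + 0.7298 = 0.7578.
θ_z = arccos(0.7578) = 40.73°, so the elevation is 90° − 40.73° = 49.27°.

49.3°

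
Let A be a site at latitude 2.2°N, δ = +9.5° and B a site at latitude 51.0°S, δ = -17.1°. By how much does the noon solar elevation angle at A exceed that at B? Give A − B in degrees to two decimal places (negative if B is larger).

+26.60°

A: 90° − |2.2 − (9.5)| = 82.70°.
B: 90° − |-51.0 − (-17.1)| = 56.10°.
A − B = 82.70 − 56.10 = 26.60°.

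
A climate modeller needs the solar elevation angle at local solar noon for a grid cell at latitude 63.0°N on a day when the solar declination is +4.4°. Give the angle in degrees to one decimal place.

31.4°

At local solar noon the hour angle is zero, so the elevation is 90° − |φ − δ| = 90° − |63.0° − (4.4°)| = 90° − 58.6° = 31.4°.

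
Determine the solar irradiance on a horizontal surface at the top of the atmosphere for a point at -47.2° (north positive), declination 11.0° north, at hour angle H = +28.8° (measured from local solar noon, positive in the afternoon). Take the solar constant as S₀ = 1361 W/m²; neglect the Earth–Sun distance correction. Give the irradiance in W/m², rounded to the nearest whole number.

605 W/m²

cos θ_z = sin(-47.2°) sin(11.0°) + cos(-47.2°) cos(11.0°) cos(28.80°) = -0.1400 + 0.5845 = 0.4445.
Top-of-atmosphere irradiance = S₀ cos θ_z = 1361 × 0.4445 = 604.96 W/m².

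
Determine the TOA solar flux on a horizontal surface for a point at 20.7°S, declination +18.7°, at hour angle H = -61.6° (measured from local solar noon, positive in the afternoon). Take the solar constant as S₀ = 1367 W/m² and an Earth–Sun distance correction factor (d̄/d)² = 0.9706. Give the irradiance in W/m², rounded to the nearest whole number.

409 W/m²

cos θ_z = sin φ sin δ + cos φ cos δ cos H = (-0.3535)(0.3206) + (0.9354)(0.9472)(0.4756) = 0.3081.
Top-of-atmosphere irradiance = S₀ (d̄/d)² cos θ_z = 1367 × 0.9706 × 0.3081 = 408.79 W/m².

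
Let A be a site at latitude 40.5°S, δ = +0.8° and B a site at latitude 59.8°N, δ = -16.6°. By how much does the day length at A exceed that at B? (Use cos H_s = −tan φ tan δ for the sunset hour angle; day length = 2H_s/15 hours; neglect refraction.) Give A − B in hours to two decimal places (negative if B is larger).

A: H_s = arccos(−tan -40.5° · tan 0.8°) = 89.32°, so 2H_s/15 = 11.9093 h.
B: H_s = arccos(−tan 59.8° · tan -16.6°) = 59.19°, so 2H_s/15 = 7.8920 h.
A − B = 11.9093 − 7.8920 = 4.0173 h.

+4.02 h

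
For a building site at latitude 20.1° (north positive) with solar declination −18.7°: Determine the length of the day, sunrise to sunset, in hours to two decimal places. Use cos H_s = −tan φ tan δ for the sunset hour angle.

11.05 hours

cos H_s = −tan(20.1°) · tan(-18.7°) = 0.1239, so H_s = arccos(0.1239) = 82.88°.
Day length = 2 H_s / 15° h⁻¹ = 165.76° / 15 = 11.051 h.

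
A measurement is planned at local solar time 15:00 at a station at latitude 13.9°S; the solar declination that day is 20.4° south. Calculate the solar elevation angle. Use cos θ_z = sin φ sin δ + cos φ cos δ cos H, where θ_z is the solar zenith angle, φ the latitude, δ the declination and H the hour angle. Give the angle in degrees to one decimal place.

46.6°

Hour angle H = 15° × (15 − 12) = 45.00°.
cos θ_z = sin φ sin δ + cos φ cos δ cos H = (-0.2402)(-0.3486) + (0.9707)(0.9373)(0.7071) = 0.7271.
θ_z = arccos(0.7271) = 43.36°, so the elevation is 90° − 43.36° = 46.64°.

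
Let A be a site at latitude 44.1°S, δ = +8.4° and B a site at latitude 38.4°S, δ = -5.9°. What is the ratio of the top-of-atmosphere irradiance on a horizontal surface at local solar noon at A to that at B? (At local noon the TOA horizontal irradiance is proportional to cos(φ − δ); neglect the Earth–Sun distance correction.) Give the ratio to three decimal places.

0.722

A: cos θ_z = cos(-44.1° − (8.4°)) = 0.6088.
B: cos θ_z = cos(-38.4° − (-5.9°)) = 0.8434.
Ratio A/B = 0.6088 / 0.8434 = 0.7218.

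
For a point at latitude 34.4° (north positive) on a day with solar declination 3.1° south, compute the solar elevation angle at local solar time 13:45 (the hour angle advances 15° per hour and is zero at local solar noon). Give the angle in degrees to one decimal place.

45.1°

Hour angle H = 15° × (13.75 − 12) = 26.25°.
cos θ_z = sin(34.4°) sin(-3.1°) + cos(34.4°) cos(-3.1°) cos(26.25°) = -0.0306 + 0.7389 = 0.7083.
θ_z = arccos(0.7083) = 44.90°, so the elevation is 90° − 44.90° = 45.10°.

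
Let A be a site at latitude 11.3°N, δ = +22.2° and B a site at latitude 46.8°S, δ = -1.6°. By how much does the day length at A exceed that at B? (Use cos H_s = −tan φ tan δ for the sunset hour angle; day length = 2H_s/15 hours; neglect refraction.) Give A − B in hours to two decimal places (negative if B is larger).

+0.40 h

A: H_s = arccos(−tan 11.3° · tan 22.2°) = 94.68°, so 2H_s/15 = 12.6240 h.
B: H_s = arccos(−tan -46.8° · tan -1.6°) = 91.70°, so 2H_s/15 = 12.2267 h.
A − B = 12.6240 − 12.2267 = 0.3973 h.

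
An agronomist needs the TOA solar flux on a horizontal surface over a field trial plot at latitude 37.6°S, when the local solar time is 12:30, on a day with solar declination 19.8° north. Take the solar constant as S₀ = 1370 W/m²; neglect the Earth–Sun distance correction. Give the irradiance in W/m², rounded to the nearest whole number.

729 W/m²

Hour angle H = 15° × (12.5 − 12) = 7.50°.
cos θ_z = sin(-37.6°) sin(19.8°) + cos(-37.6°) cos(19.8°) cos(7.50°) = -0.2067 + 0.7391 = 0.5324.
Top-of-atmosphere irradiance = S₀ cos θ_z = 1370 × 0.5324 = 729.39 W/m².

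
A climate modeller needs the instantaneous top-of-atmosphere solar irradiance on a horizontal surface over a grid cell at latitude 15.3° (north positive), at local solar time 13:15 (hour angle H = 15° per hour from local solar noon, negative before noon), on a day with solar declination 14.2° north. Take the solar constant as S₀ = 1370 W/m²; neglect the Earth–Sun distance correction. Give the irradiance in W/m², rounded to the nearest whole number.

1302 W/m²

Hour angle H = 15° × (13.25 − 12) = 18.75°.
cos θ_z = sin(15.3°) sin(14.2°) + cos(15.3°) cos(14.2°) cos(18.75°) = 0.0647 + 0.8855 = 0.9502.
Top-of-atmosphere irradiance = S₀ cos θ_z = 1370 × 0.9502 = 1301.77 W/m².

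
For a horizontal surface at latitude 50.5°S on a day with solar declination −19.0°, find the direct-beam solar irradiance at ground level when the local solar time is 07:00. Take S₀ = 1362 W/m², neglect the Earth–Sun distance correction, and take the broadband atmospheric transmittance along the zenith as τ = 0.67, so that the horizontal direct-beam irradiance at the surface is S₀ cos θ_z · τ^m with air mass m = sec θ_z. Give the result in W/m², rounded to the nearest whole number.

Hour angle H = 15° × (7 − 12) = -75.00°.
cos θ_z = sin φ sin δ + cos φ cos δ cos H = (-0.7716)(-0.3256) + (0.6361)(0.9455)(0.2588) = 0.4069.
Air mass m = 1/cos θ_z = 1/0.4069 = 2.458; τ^m = 0.67^2.458 = 0.3737.
Surface direct beam = 1362 × 0.4069 × 0.3737 = 207.10 W/m².

207 W/m²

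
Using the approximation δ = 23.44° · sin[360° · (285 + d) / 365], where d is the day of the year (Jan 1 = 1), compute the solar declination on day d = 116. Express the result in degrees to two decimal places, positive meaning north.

+13.61°

360 × (285 + 116) / 365 = 395.507°; sin(395.507°) = 0.5808.
δ = 23.44 × 0.5808 = 13.614° ≈ +13.61°.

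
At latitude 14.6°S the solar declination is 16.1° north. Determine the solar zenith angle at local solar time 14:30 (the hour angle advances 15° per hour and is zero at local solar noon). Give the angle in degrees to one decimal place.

Hour angle H = 15° × (14.5 − 12) = 37.50°.
cos θ_z = sin φ sin δ + cos φ cos δ cos H = (-0.2521)(0.2773) + (0.9677)(0.9608)(0.7934) = 0.6678.
θ_z = arccos(0.6678) = 48.10°.

48.1°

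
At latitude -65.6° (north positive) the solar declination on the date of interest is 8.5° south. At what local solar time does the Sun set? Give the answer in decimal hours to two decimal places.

19.28 h

−tan φ tan δ = −(-2.2045)(-0.1495) = -0.3296; H_s = arccos(-0.3296) = 109.24°.
Sunset is at 12 + H_s/15 = 12 + 7.283 = 19.283 h local solar time.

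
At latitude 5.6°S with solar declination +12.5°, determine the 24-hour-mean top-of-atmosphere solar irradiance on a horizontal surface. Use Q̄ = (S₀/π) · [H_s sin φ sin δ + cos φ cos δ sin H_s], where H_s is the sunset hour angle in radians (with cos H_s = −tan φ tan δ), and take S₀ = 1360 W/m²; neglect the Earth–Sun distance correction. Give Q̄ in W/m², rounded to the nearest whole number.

406 W/m²

The sunset hour angle satisfies cos H_s = −tan φ tan δ = 0.0217, giving H_s = 88.76°. In radians, H_s = 1.5492.
H_s sin φ sin δ = 1.5492 × -0.0976 × 0.2164 = -0.0327.
cos φ cos δ sin H_s = 0.9952 × 0.9763 × 0.9998 = 0.9714.
Q̄ = (1360/π) × (-0.0327 + 0.9714) = 432.90 × 0.9387 = 406.36 W/m².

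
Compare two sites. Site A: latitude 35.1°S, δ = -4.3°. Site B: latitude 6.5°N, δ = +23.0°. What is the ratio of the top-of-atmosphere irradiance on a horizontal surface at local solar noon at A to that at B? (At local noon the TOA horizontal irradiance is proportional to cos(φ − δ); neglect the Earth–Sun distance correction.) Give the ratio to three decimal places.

A: cos θ_z = cos(-35.1° − (-4.3°)) = 0.8590.
B: cos θ_z = cos(6.5° − (23.0°)) = 0.9588.
Ratio A/B = 0.8590 / 0.9588 = 0.8959.

0.896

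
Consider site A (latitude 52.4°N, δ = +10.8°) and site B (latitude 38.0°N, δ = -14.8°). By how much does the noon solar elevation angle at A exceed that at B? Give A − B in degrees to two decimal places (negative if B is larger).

A: 90° − |52.4 − (10.8)| = 48.40°.
B: 90° − |38.0 − (-14.8)| = 37.20°.
A − B = 48.40 − 37.20 = 11.20°.

+11.20°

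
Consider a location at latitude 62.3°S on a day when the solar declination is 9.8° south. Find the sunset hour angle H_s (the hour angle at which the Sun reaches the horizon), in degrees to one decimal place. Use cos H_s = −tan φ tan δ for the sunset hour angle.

cos H_s = −tan(-62.3°) · tan(-9.8°) = -0.3290, so H_s = arccos(-0.3290) = 109.21°.

109.2°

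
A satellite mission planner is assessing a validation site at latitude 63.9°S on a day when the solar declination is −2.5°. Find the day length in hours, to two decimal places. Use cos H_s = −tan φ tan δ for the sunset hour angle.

12.68 hours

The sunset hour angle satisfies cos H_s = −tan φ tan δ = -0.0891, giving H_s = 95.11°.
Day length = 2 H_s / 15° h⁻¹ = 190.22° / 15 = 12.681 h.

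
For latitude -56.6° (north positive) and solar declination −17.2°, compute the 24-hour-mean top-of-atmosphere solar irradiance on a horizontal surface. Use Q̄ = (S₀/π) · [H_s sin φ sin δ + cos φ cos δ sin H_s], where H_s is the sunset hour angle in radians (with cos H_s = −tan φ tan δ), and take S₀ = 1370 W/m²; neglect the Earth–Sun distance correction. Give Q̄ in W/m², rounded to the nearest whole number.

−tan φ tan δ = −(-1.5166)(-0.3096) = -0.4695; H_s = arccos(-0.4695) = 118.00°. In radians, H_s = 2.0595.
H_s sin φ sin δ = 2.0595 × -0.8348 × -0.2957 = 0.5084.
cos φ cos δ sin H_s = 0.5505 × 0.9553 × 0.8829 = 0.4643.
Q̄ = (1370/π) × (0.5084 + 0.4643) = 436.08 × 0.9727 = 424.18 W/m².

424 W/m²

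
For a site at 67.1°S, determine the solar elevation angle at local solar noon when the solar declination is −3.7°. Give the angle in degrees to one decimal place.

26.6°

At local solar noon the hour angle is zero, so the elevation is 90° − |φ − δ| = 90° − |-67.1° − (-3.7°)| = 90° − 63.4° = 26.6°.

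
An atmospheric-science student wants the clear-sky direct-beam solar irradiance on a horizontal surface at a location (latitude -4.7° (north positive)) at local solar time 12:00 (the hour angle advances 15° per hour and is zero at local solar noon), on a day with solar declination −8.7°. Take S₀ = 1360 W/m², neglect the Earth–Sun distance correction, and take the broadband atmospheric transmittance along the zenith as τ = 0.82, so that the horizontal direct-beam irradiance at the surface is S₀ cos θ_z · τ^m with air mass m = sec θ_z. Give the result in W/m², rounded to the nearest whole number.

Hour angle H = 15° × (12 − 12) = 0.00°.
cos θ_z = sin(-4.7°) sin(-8.7°) + cos(-4.7°) cos(-8.7°) cos(0.00°) = 0.0124 + 0.9852 = 0.9976.
Air mass m = 1/cos θ_z = 1/0.9976 = 1.002; τ^m = 0.82^1.002 = 0.8197.
Surface direct beam = 1360 × 0.9976 × 0.8197 = 1112.12 W/m².

1112 W/m²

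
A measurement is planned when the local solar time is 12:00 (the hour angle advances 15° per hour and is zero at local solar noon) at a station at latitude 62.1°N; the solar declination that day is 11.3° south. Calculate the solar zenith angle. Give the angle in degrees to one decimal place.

73.4°

Hour angle H = 15° × (12 − 12) = 0.00°.
With φ = 62.1°, δ = -11.3°, H = 0.00°: sin φ sin δ = -0.1732, cos φ cos δ cos H = 0.4589, so cos θ_z = 0.2857.
θ_z = arccos(0.2857) = 73.40°.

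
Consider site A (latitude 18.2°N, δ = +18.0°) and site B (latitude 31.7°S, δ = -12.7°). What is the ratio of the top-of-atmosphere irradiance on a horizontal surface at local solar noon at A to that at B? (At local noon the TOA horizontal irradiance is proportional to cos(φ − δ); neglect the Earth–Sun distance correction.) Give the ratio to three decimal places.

1.058

A: cos θ_z = cos(18.2° − (18.0°)) = 1.0000.
B: cos θ_z = cos(-31.7° − (-12.7°)) = 0.9455.
Ratio A/B = 1.0000 / 0.9455 = 1.0576.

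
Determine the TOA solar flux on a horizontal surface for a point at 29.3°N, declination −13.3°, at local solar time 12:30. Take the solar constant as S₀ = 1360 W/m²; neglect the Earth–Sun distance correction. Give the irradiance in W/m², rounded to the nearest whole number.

991 W/m²

Hour angle H = 15° × (12.5 − 12) = 7.50°.
cos θ_z = sin(29.3°) sin(-13.3°) + cos(29.3°) cos(-13.3°) cos(7.50°) = -0.1126 + 0.8414 = 0.7288.
Top-of-atmosphere irradiance = S₀ cos θ_z = 1360 × 0.7288 = 991.17 W/m².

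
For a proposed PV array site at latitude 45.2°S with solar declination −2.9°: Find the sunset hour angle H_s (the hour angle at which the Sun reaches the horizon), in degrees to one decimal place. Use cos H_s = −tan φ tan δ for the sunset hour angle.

92.9°

The sunset hour angle satisfies cos H_s = −tan φ tan δ = -0.0510, giving H_s = 92.92°.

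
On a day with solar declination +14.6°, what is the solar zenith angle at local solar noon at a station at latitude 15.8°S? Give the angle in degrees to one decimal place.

At local solar noon the hour angle is zero, so the zenith angle is |φ − δ| = |-15.8° − (14.6°)| = 30.4°.

30.4°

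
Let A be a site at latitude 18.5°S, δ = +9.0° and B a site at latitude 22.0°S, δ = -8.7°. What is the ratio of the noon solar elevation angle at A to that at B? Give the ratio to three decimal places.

A: 90° − |-18.5 − (9.0)| = 62.50°.
B: 90° − |-22.0 − (-8.7)| = 76.70°.
Ratio A/B = 62.5000 / 76.7000 = 0.8149.

0.815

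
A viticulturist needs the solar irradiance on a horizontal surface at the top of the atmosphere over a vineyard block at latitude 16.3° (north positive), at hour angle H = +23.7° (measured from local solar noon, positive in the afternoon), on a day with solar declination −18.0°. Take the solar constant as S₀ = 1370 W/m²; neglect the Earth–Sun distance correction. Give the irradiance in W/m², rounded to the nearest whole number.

With φ = 16.3°, δ = -18.0°, H = 23.70°: sin φ sin δ = -0.0867, cos φ cos δ cos H = 0.8358, so cos θ_z = 0.7491.
Top-of-atmosphere irradiance = S₀ cos θ_z = 1370 × 0.7491 = 1026.27 W/m².

1026 W/m²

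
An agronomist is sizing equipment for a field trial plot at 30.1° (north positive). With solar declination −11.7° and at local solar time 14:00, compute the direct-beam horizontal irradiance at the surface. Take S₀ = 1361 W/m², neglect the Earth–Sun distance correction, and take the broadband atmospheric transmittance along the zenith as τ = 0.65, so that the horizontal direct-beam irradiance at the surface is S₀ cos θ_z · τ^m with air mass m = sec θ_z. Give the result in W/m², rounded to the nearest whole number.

Hour angle H = 15° × (14 − 12) = 30.00°.
cos θ_z = sin(30.1°) sin(-11.7°) + cos(30.1°) cos(-11.7°) cos(30.00°) = -0.1017 + 0.7337 = 0.6320.
Air mass m = 1/cos θ_z = 1/0.6320 = 1.582; τ^m = 0.65^1.582 = 0.5059.
Surface direct beam = 1361 × 0.6320 × 0.5059 = 435.15 W/m².

435 W/m²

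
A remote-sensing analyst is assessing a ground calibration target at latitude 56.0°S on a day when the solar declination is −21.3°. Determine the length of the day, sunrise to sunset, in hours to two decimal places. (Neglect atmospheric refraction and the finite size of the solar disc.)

16.71 hours

cos H_s = −tan(-56.0°) · tan(-21.3°) = -0.5780, so H_s = arccos(-0.5780) = 125.31°.
Day length = 2 H_s / 15° h⁻¹ = 250.62° / 15 = 16.708 h.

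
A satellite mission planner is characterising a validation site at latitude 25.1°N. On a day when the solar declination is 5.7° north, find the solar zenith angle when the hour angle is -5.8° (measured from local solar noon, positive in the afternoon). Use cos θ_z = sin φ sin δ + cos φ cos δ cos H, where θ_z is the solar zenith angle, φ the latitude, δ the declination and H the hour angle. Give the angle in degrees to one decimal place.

20.2°

cos θ_z = sin(25.1°) sin(5.7°) + cos(25.1°) cos(5.7°) cos(-5.80°) = 0.0421 + 0.8965 = 0.9386.
θ_z = arccos(0.9386) = 20.18°.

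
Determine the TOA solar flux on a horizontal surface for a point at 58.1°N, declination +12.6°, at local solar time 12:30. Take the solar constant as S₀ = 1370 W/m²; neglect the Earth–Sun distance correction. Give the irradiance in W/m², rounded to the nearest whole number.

Hour angle H = 15° × (12.5 − 12) = 7.50°.
cos θ_z = sin φ sin δ + cos φ cos δ cos H = (0.8490)(0.2181) + (0.5284)(0.9759)(0.9914) = 0.6964.
Top-of-atmosphere irradiance = S₀ cos θ_z = 1370 × 0.6964 = 954.07 W/m².

954 W/m²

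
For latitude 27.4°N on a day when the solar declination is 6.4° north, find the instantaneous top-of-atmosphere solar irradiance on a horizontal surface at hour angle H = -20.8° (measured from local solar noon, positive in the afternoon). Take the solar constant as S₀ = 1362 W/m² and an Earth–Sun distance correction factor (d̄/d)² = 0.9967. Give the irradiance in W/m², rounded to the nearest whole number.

cos θ_z = sin φ sin δ + cos φ cos δ cos H = (0.4602)(0.1115) + (0.8878)(0.9938)(0.9348) = 0.8761.
Top-of-atmosphere irradiance = S₀ (d̄/d)² cos θ_z = 1362 × 0.9967 × 0.8761 = 1189.31 W/m².

1189 W/m²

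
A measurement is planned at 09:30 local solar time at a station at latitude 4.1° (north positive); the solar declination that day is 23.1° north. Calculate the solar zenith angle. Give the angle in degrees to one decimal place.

Hour angle H = 15° × (9.5 − 12) = -37.50°.
cos θ_z = sin φ sin δ + cos φ cos δ cos H = (0.0715)(0.3923) + (0.9974)(0.9198)(0.7934) = 0.7559.
θ_z = arccos(0.7559) = 40.90°.

40.9°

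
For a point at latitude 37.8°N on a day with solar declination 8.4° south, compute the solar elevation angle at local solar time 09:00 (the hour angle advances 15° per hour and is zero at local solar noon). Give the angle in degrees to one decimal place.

27.6°

Hour angle H = 15° × (9 − 12) = -45.00°.
cos θ_z = sin(37.8°) sin(-8.4°) + cos(37.8°) cos(-8.4°) cos(-45.00°) = -0.0895 + 0.5527 = 0.4632.
θ_z = arccos(0.4632) = 62.41°, so the elevation is 90° − 62.41° = 27.59°.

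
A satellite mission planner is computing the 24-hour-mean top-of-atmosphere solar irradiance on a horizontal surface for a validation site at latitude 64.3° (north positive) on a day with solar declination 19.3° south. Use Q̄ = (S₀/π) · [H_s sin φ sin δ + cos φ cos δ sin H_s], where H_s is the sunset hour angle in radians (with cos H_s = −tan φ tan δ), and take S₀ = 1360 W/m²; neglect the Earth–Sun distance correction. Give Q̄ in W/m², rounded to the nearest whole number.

24 W/m²

The sunset hour angle satisfies cos H_s = −tan φ tan δ = 0.7277, giving H_s = 43.31°. In radians, H_s = 0.7559.
H_s sin φ sin δ = 0.7559 × 0.9011 × -0.3305 = -0.2251.
cos φ cos δ sin H_s = 0.4337 × 0.9438 × 0.6859 = 0.2808.
Q̄ = (1360/π) × (-0.2251 + 0.2808) = 432.90 × 0.0557 = 24.11 W/m².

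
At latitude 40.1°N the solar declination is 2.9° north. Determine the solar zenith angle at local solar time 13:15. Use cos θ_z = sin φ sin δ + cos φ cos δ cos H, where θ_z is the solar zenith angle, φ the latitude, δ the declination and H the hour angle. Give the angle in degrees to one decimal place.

Hour angle H = 15° × (13.25 − 12) = 18.75°.
cos θ_z = sin(40.1°) sin(2.9°) + cos(40.1°) cos(2.9°) cos(18.75°) = 0.0326 + 0.7234 = 0.7560.
θ_z = arccos(0.7560) = 40.89°.

40.9°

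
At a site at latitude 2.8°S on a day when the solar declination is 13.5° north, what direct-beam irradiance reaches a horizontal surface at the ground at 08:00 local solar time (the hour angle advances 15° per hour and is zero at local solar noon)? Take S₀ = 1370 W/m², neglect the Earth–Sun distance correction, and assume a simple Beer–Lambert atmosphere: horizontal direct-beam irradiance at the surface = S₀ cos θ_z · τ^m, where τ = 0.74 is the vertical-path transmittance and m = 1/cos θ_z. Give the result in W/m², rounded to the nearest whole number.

Hour angle H = 15° × (8 − 12) = -60.00°.
cos θ_z = sin(-2.8°) sin(13.5°) + cos(-2.8°) cos(13.5°) cos(-60.00°) = -0.0114 + 0.4856 = 0.4742.
Air mass m = 1/cos θ_z = 1/0.4742 = 2.109; τ^m = 0.74^2.109 = 0.5299.
Surface direct beam = 1370 × 0.4742 × 0.5299 = 344.25 W/m².

344 W/m²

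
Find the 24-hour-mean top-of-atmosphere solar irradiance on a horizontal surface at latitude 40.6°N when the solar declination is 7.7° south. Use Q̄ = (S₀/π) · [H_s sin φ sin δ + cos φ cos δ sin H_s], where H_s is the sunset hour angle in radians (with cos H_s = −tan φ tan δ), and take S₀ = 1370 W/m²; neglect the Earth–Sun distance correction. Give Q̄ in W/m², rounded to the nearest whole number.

271 W/m²

cos H_s = −tan(40.6°) · tan(-7.7°) = 0.1159, so H_s = arccos(0.1159) = 83.34°. In radians, H_s = 1.4546.
H_s sin φ sin δ = 1.4546 × 0.6508 × -0.1340 = -0.1269.
cos φ cos δ sin H_s = 0.7593 × 0.9910 × 0.9933 = 0.7474.
Q̄ = (1370/π) × (-0.1269 + 0.7474) = 436.08 × 0.6205 = 270.59 W/m².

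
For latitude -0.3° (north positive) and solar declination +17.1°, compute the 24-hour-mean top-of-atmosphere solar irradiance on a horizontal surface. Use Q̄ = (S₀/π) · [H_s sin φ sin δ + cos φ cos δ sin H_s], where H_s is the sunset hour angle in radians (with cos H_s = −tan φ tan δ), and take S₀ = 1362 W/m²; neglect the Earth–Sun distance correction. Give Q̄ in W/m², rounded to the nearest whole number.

cos H_s = −tan(-0.3°) · tan(17.1°) = 0.0016, so H_s = arccos(0.0016) = 89.91°. In radians, H_s = 1.5692.
H_s sin φ sin δ = 1.5692 × -0.0052 × 0.2940 = -0.0024.
cos φ cos δ sin H_s = 1.0000 × 0.9558 × 1.0000 = 0.9558.
Q̄ = (1362/π) × (-0.0024 + 0.9558) = 433.54 × 0.9534 = 413.34 W/m².

413 W/m²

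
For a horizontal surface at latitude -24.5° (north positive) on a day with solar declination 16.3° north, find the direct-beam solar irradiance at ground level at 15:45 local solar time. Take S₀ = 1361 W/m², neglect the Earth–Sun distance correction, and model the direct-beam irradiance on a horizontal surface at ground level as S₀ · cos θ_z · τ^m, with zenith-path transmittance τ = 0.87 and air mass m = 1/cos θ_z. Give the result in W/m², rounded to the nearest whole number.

Hour angle H = 15° × (15.75 − 12) = 56.25°.
cos θ_z = sin(-24.5°) sin(16.3°) + cos(-24.5°) cos(16.3°) cos(56.25°) = -0.1164 + 0.4852 = 0.3688.
Air mass m = 1/cos θ_z = 1/0.3688 = 2.711; τ^m = 0.87^2.711 = 0.6855.
Surface direct beam = 1361 × 0.3688 × 0.6855 = 344.08 W/m².

344 W/m²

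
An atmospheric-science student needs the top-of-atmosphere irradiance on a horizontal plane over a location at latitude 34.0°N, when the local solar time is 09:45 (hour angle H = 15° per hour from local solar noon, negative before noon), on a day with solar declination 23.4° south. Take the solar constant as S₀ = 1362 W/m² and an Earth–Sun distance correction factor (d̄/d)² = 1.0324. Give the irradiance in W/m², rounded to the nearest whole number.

577 W/m²

Hour angle H = 15° × (9.75 − 12) = -33.75°.
With φ = 34.0°, δ = -23.4°, H = -33.75°: sin φ sin δ = -0.2221, cos φ cos δ cos H = 0.6326, so cos θ_z = 0.4105.
Top-of-atmosphere irradiance = S₀ (d̄/d)² cos θ_z = 1362 × 1.0324 × 0.4105 = 577.22 W/m².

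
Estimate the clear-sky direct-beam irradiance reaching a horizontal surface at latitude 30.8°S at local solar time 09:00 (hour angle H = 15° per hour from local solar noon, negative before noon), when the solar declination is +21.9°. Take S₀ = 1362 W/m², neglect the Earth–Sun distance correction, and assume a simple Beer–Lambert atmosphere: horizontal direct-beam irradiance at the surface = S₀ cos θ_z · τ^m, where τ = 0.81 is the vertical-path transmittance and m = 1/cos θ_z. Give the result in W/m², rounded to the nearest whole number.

288 W/m²

Hour angle H = 15° × (9 − 12) = -45.00°.
cos θ_z = sin φ sin δ + cos φ cos δ cos H = (-0.5120)(0.3730) + (0.8590)(0.9278)(0.7071) = 0.3726.
Air mass m = 1/cos θ_z = 1/0.3726 = 2.684; τ^m = 0.81^2.684 = 0.5680.
Surface direct beam = 1362 × 0.3726 × 0.5680 = 288.25 W/m².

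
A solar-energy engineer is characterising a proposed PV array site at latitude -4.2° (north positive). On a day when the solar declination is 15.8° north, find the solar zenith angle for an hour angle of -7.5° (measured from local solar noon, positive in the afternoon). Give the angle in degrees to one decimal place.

cos θ_z = sin(-4.2°) sin(15.8°) + cos(-4.2°) cos(15.8°) cos(-7.50°) = -0.0199 + 0.9514 = 0.9315.
θ_z = arccos(0.9315) = 21.33°.

21.3°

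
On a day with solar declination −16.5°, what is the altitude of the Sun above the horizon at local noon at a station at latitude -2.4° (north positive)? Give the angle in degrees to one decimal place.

At local solar noon the hour angle is zero, so the elevation is 90° − |φ − δ| = 90° − |-2.4° − (-16.5°)| = 90° − 14.1° = 75.9°.

75.9°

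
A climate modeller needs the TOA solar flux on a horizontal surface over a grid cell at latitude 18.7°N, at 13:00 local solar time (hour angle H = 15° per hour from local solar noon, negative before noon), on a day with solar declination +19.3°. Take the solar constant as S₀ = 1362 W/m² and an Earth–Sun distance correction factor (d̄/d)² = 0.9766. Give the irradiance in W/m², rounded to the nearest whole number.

1290 W/m²

Hour angle H = 15° × (13 − 12) = 15.00°.
cos θ_z = sin(18.7°) sin(19.3°) + cos(18.7°) cos(19.3°) cos(15.00°) = 0.1060 + 0.8635 = 0.9695.
Top-of-atmosphere irradiance = S₀ (d̄/d)² cos θ_z = 1362 × 0.9766 × 0.9695 = 1289.56 W/m².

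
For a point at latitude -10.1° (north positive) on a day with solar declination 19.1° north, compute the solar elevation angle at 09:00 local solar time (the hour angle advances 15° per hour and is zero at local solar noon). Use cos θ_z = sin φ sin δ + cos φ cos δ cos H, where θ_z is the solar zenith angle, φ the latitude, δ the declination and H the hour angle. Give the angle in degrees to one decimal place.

Hour angle H = 15° × (9 − 12) = -45.00°.
With φ = -10.1°, δ = 19.1°, H = -45.00°: sin φ sin δ = -0.0574, cos φ cos δ cos H = 0.6578, so cos θ_z = 0.6004.
θ_z = arccos(0.6004) = 53.10°, so the elevation is 90° − 53.10° = 36.90°.

36.9°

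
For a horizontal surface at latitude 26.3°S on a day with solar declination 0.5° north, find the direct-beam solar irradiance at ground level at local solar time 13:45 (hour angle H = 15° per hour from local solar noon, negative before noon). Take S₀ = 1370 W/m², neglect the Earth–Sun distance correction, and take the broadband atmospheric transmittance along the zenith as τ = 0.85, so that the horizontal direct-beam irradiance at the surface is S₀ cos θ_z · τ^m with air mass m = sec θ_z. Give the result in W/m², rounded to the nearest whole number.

Hour angle H = 15° × (13.75 − 12) = 26.25°.
With φ = -26.3°, δ = 0.5°, H = 26.25°: sin φ sin δ = -0.0039, cos φ cos δ cos H = 0.8040, so cos θ_z = 0.8001.
Air mass m = 1/cos θ_z = 1/0.8001 = 1.250; τ^m = 0.85^1.250 = 0.8162.
Surface direct beam = 1370 × 0.8001 × 0.8162 = 894.67 W/m².

895 W/m²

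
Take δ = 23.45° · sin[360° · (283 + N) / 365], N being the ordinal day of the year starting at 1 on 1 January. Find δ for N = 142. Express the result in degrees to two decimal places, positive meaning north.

+20.14°

360 × (283 + 142) / 365 = 419.178°; sin(419.178°) = 0.8588.
δ = 23.45 × 0.8588 = 20.139° ≈ +20.14°.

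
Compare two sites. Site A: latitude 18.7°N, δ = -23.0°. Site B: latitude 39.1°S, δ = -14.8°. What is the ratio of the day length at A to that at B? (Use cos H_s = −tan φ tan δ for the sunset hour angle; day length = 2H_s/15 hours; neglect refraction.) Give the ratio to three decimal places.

0.798

A: H_s = arccos(−tan 18.7° · tan -23.0°) = 81.74°, so 2H_s/15 = 10.8987 h.
B: H_s = arccos(−tan -39.1° · tan -14.8°) = 102.40°, so 2H_s/15 = 13.6533 h.
Ratio A/B = 10.8987 / 13.6533 = 0.7982.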